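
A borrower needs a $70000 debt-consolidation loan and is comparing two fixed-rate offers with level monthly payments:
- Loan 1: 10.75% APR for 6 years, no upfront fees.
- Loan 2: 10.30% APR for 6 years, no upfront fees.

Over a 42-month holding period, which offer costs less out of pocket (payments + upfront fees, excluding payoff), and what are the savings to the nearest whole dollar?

Loan 2 by $673

Loan 1: monthly rate = 10.75%/12 = 0.0089583; payment = 70,000 × 0.0089583 / (1 − (1+0.0089583)^−72) = $1,323.44.
Loan 2: monthly rate = 10.3%/12 = 0.0085833; payment = 70,000 × 0.0085833 / (1 − (1+0.0085833)^−72) = $1,307.42.
Over 42 months: Loan 1 costs 42 × $1,323.44 = $55,584.48; Loan 2 costs 42 × $1,307.42 = $54,911.64.
Loan 2 is cheaper by $55,584.48 − $54,911.64 = $672.84.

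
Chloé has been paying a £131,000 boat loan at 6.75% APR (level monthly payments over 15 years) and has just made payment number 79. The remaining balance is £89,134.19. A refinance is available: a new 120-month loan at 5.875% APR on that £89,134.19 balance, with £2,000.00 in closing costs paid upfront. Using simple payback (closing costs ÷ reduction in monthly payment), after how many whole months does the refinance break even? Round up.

12 months

Current payment = 131,000 × 6.75%/12 / (1 − (1+0.0056250)^−180) = £1,159.23.
Refinanced payment = 89,134.19 × 0.0048958 / (1 − (1+0.0048958)^−120) = £983.99.
Monthly savings = £1,159.23 − £983.99 = £175.24.
Break-even = £2,000.00 / £175.24 = 11.41 → 12 months.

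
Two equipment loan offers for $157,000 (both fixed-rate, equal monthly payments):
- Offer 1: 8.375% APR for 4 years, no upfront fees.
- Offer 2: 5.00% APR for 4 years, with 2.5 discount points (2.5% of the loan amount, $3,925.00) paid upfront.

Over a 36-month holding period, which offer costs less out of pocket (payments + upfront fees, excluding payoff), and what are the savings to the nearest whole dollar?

Offer 2 by $4,892

Offer 1: at 8.375% the monthly rate is 0.0069792, so the payment is 157,000 × 0.0069792 / (1 − 1.0069792^−48) = $3,860.52.
Offer 2: at 5.00% the monthly rate is 0.0041667, so the payment is 157,000 × 0.0041667 / (1 − 1.0041667^−48) = $3,615.60.
Over 36 months: Offer 1 costs 36 × $3,860.52 = $138,978.72; Offer 2 costs 36 × $3,615.60 + $3,925.00 = $134,086.60.
Offer 2 is cheaper by $138,978.72 − $134,086.60 = $4,892.12.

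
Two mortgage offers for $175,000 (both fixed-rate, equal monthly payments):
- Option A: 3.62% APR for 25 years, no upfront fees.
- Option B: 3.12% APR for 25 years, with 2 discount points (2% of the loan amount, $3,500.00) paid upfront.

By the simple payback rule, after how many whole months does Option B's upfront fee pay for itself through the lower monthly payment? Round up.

Option A: at 3.62% the monthly rate is 0.0030167, so the payment is 175,000 × 0.0030167 / (1 − 1.0030167^−300) = $887.39.
Option B: at 3.12% the monthly rate is 0.0026000, so the payment is 175,000 × 0.0026000 / (1 − 1.0026000^−300) = $840.83.
Monthly savings = $887.39 − $840.83 = $46.56.
Break-even = $3,500.00 / $46.56 = 75.17 → 76 months.

76 months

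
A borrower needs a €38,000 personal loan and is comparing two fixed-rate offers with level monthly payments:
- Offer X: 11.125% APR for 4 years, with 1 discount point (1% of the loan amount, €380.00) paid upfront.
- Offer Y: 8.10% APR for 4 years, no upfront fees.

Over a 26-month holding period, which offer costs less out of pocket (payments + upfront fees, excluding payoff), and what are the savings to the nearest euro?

Offer Y by €1,809

Offer X: at 11.125% the monthly rate is 0.0092708, so the payment is 38,000 × 0.0092708 / (1 − 1.0092708^−48) = €984.44.
Offer Y: at 8.10% the monthly rate is 0.0067500, so the payment is 38,000 × 0.0067500 / (1 − 1.0067500^−48) = €929.48.
Over 26 months: Offer X costs 26 × €984.44 + €380.00 = €25,975.44; Offer Y costs 26 × €929.48 = €24,166.48.
Offer Y is cheaper by €25,975.44 − €24,166.48 = €1,808.96.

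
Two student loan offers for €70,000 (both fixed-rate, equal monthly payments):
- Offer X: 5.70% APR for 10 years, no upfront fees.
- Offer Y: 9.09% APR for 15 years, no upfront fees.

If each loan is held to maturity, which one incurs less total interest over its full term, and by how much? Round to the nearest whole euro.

Offer X by €36,476

Offer X: monthly rate = 5.7%/12 = 0.0047500; payment = 70,000 × 0.0047500 / (1 − (1+0.0047500)^−120) = €766.64.
Total interest on Offer X = 120 × €766.64 − €70,000 = €21,996.80.
Offer Y: at 9.09% the monthly rate is 0.0075750, so the payment is 70,000 × 0.0075750 / (1 − 1.0075750^−180) = €713.74.
Total interest on Offer Y = 180 × €713.74 − €70,000 = €58,473.20.
Offer X is lower by €36,476.40.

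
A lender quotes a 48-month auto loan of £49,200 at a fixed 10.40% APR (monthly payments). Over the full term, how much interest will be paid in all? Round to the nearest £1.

Monthly rate = 10.4%/12 = 0.0086667; payment = 49,200 × 0.0086667 / (1 − (1+0.0086667)^−48) = £1,257.31.
Total paid = 48 × £1,257.31 = £60,350.88; interest = £60,350.88 − £49,200 = £11,150.88.

£11,151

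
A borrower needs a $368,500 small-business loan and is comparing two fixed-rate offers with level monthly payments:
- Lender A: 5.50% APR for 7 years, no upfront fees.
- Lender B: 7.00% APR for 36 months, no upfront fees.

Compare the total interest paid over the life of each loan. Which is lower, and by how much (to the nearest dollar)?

Lender B by $35,195

Lender A: monthly rate = 5.5%/12 = 0.0045833; payment = 368,500 × 0.0045833 / (1 − (1+0.0045833)^−84) = $5,295.36.
Total interest on Lender A = 84 × $5,295.36 − $368,500 = $76,310.24.
Lender B: at 7.00% the monthly rate is 0.0058333, so the payment is 368,500 × 0.0058333 / (1 − 1.0058333^−36) = $11,378.21.
Total interest on Lender B = 36 × $11,378.21 − $368,500 = $41,115.56.
Lender B is lower by $35,194.68.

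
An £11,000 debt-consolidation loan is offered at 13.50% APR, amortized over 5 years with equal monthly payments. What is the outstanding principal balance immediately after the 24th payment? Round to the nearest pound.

£7,459

With monthly rate i = 13.5%/12 = 0.0112500, the balance after k of n payments is P · [(1+i)^n − (1+i)^k] / [(1+i)^n − 1].
(1+0.0112500)^60 = 1.95664518 and (1+0.0112500)^24 = 1.30799123, so the balance is 11,000 × (1.95664518 − 1.30799123) / (1.95664518 − 1) = £7,458.56.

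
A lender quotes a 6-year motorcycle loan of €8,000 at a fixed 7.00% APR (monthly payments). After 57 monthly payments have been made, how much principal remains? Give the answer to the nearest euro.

With monthly rate i = 7%/12 = 0.0058333, the balance after k of n payments is P · [(1+i)^n − (1+i)^k] / [(1+i)^n − 1].
(1+0.0058333)^72 = 1.52010550 and (1+0.0058333)^57 = 1.39310346, so the balance is 8,000 × (1.52010550 − 1.39310346) / (1.52010550 − 1) = €1,953.48.

€1,953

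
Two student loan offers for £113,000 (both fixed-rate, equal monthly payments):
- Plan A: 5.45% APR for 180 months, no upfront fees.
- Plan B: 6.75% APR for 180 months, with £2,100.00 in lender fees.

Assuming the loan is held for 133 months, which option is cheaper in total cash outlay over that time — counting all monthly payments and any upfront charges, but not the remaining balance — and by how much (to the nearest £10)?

Plan A by £12,690

Plan A: monthly rate = 5.45%/12 = 0.0045417; payment = 113,000 × 0.0045417 / (1 − (1+0.0045417)^−180) = £920.31.
Plan B: monthly rate = 6.75%/12 = 0.0056250; payment = 113,000 × 0.0056250 / (1 − (1+0.0056250)^−180) = £999.95.
Over 133 months: Plan A costs 133 × £920.31 = £122,401.23; Plan B costs 133 × £999.95 + £2,100.00 = £135,093.35.
Plan A is cheaper by £135,093.35 − £122,401.23 = £12,692.12.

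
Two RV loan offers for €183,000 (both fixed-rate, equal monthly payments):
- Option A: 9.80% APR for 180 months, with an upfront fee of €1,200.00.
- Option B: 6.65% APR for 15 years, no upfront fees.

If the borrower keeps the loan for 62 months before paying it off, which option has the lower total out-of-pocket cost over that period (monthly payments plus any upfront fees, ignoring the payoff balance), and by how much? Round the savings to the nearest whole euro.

Option A: at 9.80% the monthly rate is 0.0081667, so the payment is 183,000 × 0.0081667 / (1 − 1.0081667^−180) = €1,944.20.
Option B: at 6.65% the monthly rate is 0.0055417, so the payment is 183,000 × 0.0055417 / (1 − 1.0055417^−180) = €1,609.26.
Over 62 months: Option A costs 62 × €1,944.20 + €1,200.00 = €121,740.40; Option B costs 62 × €1,609.26 = €99,774.12.
Option B is cheaper by €121,740.40 − €99,774.12 = €21,966.28.

Option B by €21,966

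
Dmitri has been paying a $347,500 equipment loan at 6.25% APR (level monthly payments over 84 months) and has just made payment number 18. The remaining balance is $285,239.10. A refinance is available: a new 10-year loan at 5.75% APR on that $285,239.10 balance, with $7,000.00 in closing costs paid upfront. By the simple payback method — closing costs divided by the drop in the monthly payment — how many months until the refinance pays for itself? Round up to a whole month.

Current payment = 347,500 × 6.25%/12 / (1 − (1+0.0052083)^−84) = $5,118.22.
Refinanced payment = 285,239.10 × 0.0047917 / (1 − (1+0.0047917)^−120) = $3,131.05.
Monthly savings = $5,118.22 − $3,131.05 = $1,987.17.
Break-even = $7,000.00 / $1,987.17 = 3.52 → 4 months.

4 months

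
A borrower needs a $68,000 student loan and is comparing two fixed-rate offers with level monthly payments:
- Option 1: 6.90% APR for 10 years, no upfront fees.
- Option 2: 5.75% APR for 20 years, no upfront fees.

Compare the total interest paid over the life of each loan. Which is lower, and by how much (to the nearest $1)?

Option 1: monthly rate = 6.9%/12 = 0.0057500; payment = 68,000 × 0.0057500 / (1 − (1+0.0057500)^−120) = $786.04.
Total interest on Option 1 = 120 × $786.04 − $68,000 = $26,324.80.
Option 2: monthly rate = 5.75%/12 = 0.0047917; payment = 68,000 × 0.0047917 / (1 − (1+0.0047917)^−240) = $477.42.
Total interest on Option 2 = 240 × $477.42 − $68,000 = $46,580.80.
Option 1 is lower by $20,256.00.

Option 1 by $20,256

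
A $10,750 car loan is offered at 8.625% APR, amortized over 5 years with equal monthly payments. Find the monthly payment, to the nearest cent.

$221.20

Monthly rate = 8.625%/12 = 0.0071875; payment = 10,750 × 0.0071875 / (1 − (1+0.0071875)^−60) = $221.20.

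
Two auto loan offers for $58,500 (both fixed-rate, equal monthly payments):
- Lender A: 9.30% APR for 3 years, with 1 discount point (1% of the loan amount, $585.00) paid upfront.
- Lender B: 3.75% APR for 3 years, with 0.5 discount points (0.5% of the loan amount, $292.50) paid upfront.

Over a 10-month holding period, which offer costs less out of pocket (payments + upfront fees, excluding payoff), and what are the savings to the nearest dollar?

Lender B by $1,771

Lender A: at 9.30% the monthly rate is 0.0077500, so the payment is 58,500 × 0.0077500 / (1 − 1.0077500^−36) = $1,868.46.
Lender B: monthly rate = 3.75%/12 = 0.0031250; payment = 58,500 × 0.0031250 / (1 − (1+0.0031250)^−36) = $1,720.65.
Over 10 months: Lender A costs 10 × $1,868.46 + $585.00 = $19,269.60; Lender B costs 10 × $1,720.65 + $292.50 = $17,499.00.
Lender B is cheaper by $19,269.60 − $17,499.00 = $1,770.60.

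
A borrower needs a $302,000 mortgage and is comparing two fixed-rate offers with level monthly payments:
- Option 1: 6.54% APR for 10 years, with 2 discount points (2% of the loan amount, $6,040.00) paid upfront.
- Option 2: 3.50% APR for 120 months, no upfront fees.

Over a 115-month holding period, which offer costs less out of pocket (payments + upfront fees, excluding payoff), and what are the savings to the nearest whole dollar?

Option 1: at 6.54% the monthly rate is 0.0054500, so the payment is 302,000 × 0.0054500 / (1 − 1.0054500^−120) = $3,435.30.
Option 2: at 3.50% the monthly rate is 0.0029167, so the payment is 302,000 × 0.0029167 / (1 − 1.0029167^−120) = $2,986.35.
Over 115 months: Option 1 costs 115 × $3,435.30 + $6,040.00 = $401,099.50; Option 2 costs 115 × $2,986.35 = $343,430.25.
Option 2 is cheaper by $401,099.50 − $343,430.25 = $57,669.25.

Option 2 by $57,669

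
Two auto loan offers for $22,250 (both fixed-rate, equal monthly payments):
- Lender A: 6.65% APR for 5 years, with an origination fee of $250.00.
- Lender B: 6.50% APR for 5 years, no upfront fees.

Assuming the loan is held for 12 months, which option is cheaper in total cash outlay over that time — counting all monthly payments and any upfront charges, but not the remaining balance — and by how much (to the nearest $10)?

Lender B by $270

Lender A: at 6.65% the monthly rate is 0.0055417, so the payment is 22,250 × 0.0055417 / (1 − 1.0055417^−60) = $436.91.
Lender B: at 6.50% the monthly rate is 0.0054167, so the payment is 22,250 × 0.0054167 / (1 − 1.0054167^−60) = $435.35.
Over 12 months: Lender A costs 12 × $436.91 + $250.00 = $5,492.92; Lender B costs 12 × $435.35 = $5,224.20.
Lender B is cheaper by $5,492.92 − $5,224.20 = $268.72.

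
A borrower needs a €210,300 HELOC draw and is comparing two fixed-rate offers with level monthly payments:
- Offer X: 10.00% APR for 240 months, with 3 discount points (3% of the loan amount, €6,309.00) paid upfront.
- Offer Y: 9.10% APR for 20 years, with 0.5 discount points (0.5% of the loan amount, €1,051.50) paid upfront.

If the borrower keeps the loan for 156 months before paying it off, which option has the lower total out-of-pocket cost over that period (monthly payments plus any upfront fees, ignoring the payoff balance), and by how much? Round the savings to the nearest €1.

Offer X: at 10.00% the monthly rate is 0.0083333, so the payment is 210,300 × 0.0083333 / (1 − 1.0083333^−240) = €2,029.44.
Offer Y: monthly rate = 9.1%/12 = 0.0075833; payment = 210,300 × 0.0075833 / (1 − (1+0.0075833)^−240) = €1,905.67.
Over 156 months: Offer X costs 156 × €2,029.44 + €6,309.00 = €322,901.64; Offer Y costs 156 × €1,905.67 + €1,051.50 = €298,336.02.
Offer Y is cheaper by €322,901.64 − €298,336.02 = €24,565.62.

Offer Y by €24,566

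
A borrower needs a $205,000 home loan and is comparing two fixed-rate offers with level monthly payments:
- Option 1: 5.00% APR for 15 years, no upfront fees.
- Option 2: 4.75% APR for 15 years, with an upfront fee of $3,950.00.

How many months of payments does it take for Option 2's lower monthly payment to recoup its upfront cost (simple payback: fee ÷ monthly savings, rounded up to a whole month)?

Option 1: monthly rate = 5%/12 = 0.0041667; payment = 205,000 × 0.0041667 / (1 − (1+0.0041667)^−180) = $1,621.13.
Option 2: at 4.75% the monthly rate is 0.0039583, so the payment is 205,000 × 0.0039583 / (1 − 1.0039583^−180) = $1,594.56.
Monthly savings = $1,621.13 − $1,594.56 = $26.57.
Break-even = $3,950.00 / $26.57 = 148.66 → 149 months.

149 months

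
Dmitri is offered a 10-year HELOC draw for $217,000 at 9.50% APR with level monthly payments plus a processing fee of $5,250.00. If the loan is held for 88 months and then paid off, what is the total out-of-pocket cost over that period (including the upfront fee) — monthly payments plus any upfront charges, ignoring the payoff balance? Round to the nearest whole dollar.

At 9.50% the monthly rate is 0.0079167, so the payment is 217,000 × 0.0079167 / (1 − 1.0079167^−120) = $2,807.93.
Total outlay = 88 × $2,807.93 + $5,250.00 = $252,347.84.

$252,348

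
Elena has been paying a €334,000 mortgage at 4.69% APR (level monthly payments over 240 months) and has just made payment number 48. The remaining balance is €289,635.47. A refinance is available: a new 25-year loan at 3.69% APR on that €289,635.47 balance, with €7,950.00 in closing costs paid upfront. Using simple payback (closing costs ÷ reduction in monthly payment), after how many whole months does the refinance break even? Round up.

12 months

Current payment = 334,000 × 4.69%/12 / (1 − (1+0.0039083)^−240) = €2,147.46.
Refinanced payment = 289,635.47 × 0.0030750 / (1 − (1+0.0030750)^−300) = €1,479.66.
Monthly savings = €2,147.46 − €1,479.66 = €667.80.
Break-even = €7,950.00 / €667.80 = 11.90 → 12 months.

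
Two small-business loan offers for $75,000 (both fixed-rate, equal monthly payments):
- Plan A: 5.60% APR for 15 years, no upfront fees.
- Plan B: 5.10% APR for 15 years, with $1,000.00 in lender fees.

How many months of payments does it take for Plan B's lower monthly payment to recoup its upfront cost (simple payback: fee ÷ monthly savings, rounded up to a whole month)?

51 months

Plan A: at 5.60% the monthly rate is 0.0046667, so the payment is 75,000 × 0.0046667 / (1 − 1.0046667^−180) = $616.80.
Plan B: at 5.10% the monthly rate is 0.0042500, so the payment is 75,000 × 0.0042500 / (1 − 1.0042500^−180) = $597.01.
Monthly savings = $616.80 − $597.01 = $19.79.
Break-even = $1,000.00 / $19.79 = 50.53 → 51 months.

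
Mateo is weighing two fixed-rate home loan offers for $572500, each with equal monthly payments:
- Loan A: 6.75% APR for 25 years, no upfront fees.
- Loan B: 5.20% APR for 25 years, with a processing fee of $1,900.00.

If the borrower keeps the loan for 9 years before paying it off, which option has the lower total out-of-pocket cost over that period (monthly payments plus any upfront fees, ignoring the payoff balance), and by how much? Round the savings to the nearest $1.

Loan B by $56,597

Loan A: monthly rate = 6.75%/12 = 0.0056250; payment = 572,500 × 0.0056250 / (1 − (1+0.0056250)^−300) = $3,955.47.
Loan B: monthly rate = 5.2%/12 = 0.0043333; payment = 572,500 × 0.0043333 / (1 − (1+0.0043333)^−300) = $3,413.83.
Over 108 months: Loan A costs 108 × $3,955.47 = $427,190.76; Loan B costs 108 × $3,413.83 + $1,900.00 = $370,593.64.
Loan B is cheaper by $427,190.76 − $370,593.64 = $56,597.12.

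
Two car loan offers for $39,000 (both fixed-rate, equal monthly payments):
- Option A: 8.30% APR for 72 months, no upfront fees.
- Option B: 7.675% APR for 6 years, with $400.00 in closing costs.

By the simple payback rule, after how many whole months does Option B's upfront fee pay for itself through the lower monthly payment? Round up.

34 months

Option A: at 8.30% the monthly rate is 0.0069167, so the payment is 39,000 × 0.0069167 / (1 − 1.0069167^−72) = $689.52.
Option B: at 7.675% the monthly rate is 0.0063958, so the payment is 39,000 × 0.0063958 / (1 − 1.0063958^−72) = $677.62.
Monthly savings = $689.52 − $677.62 = $11.90.
Break-even = $400.00 / $11.90 = 33.61 → 34 months.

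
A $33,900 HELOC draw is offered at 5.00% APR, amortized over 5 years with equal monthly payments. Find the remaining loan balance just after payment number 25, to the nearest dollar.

$20,794

With monthly rate i = 5%/12 = 0.0041667, the balance after k of n payments is P · [(1+i)^n − (1+i)^k] / [(1+i)^n − 1].
(1+0.0041667)^60 = 1.28335868 and (1+0.0041667)^25 = 1.10954526, so the balance is 33,900 × (1.28335868 − 1.10954526) / (1.28335868 − 1) = $20,794.40.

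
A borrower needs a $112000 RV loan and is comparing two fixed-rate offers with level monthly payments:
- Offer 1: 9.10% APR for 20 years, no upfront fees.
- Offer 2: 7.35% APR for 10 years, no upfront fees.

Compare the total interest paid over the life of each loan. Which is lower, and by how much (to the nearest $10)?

Offer 2 by $85,090

Offer 1: monthly rate = 9.1%/12 = 0.0075833; payment = 112,000 × 0.0075833 / (1 − (1+0.0075833)^−240) = $1,014.91.
Total interest on Offer 1 = 240 × $1,014.91 − $112,000 = $131,578.40.
Offer 2: at 7.35% the monthly rate is 0.0061250, so the payment is 112,000 × 0.0061250 / (1 − 1.0061250^−120) = $1,320.71.
Total interest on Offer 2 = 120 × $1,320.71 − $112,000 = $46,485.20.
Offer 2 is lower by $85,093.20.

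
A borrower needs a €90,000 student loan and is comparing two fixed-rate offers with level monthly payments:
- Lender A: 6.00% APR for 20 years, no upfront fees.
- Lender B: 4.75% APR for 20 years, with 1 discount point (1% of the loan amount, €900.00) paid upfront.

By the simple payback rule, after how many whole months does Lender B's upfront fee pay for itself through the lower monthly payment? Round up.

Lender A: monthly rate = 6%/12 = 0.0050000; payment = 90,000 × 0.0050000 / (1 − (1+0.0050000)^−240) = €644.79.
Lender B: at 4.75% the monthly rate is 0.0039583, so the payment is 90,000 × 0.0039583 / (1 − 1.0039583^−240) = €581.60.
Monthly savings = €644.79 − €581.60 = €63.19.
Break-even = €900.00 / €63.19 = 14.24 → 15 months.

15 months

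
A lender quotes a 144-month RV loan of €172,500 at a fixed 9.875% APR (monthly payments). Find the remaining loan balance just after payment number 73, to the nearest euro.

With monthly rate i = 9.875%/12 = 0.0082292, the balance after k of n payments is P · [(1+i)^n − (1+i)^k] / [(1+i)^n − 1].
(1+0.0082292)^144 = 3.25486501 and (1+0.0082292)^73 = 1.81897089, so the balance is 172,500 × (3.25486501 − 1.81897089) / (3.25486501 − 1) = €109,847.70.

€109,848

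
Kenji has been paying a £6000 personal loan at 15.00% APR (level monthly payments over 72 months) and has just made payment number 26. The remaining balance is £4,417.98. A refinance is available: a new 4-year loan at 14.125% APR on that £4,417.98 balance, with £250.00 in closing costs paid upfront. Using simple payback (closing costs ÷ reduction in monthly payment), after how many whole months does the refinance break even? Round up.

Current payment = 6,000 × 15%/12 / (1 − (1+0.0125000)^−72) = £126.87.
Refinanced payment = 4,417.98 × 0.0117708 / (1 − (1+0.0117708)^−48) = £121.01.
Monthly savings = £126.87 − £121.01 = £5.86.
Break-even = £250.00 / £5.86 = 42.66 → 43 months.

43 months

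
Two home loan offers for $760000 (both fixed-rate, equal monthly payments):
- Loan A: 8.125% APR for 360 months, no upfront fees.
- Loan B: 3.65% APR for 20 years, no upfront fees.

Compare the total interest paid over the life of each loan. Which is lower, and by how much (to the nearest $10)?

Loan A: at 8.125% the monthly rate is 0.0067708, so the payment is 760,000 × 0.0067708 / (1 − 1.0067708^−360) = $5,642.98.
Total interest on Loan A = 360 × $5,642.98 − $760,000 = $1,271,472.80.
Loan B: at 3.65% the monthly rate is 0.0030417, so the payment is 760,000 × 0.0030417 / (1 − 1.0030417^−240) = $4,466.50.
Total interest on Loan B = 240 × $4,466.50 − $760,000 = $311,960.00.
Loan B is lower by $959,512.80.

Loan B by $959,510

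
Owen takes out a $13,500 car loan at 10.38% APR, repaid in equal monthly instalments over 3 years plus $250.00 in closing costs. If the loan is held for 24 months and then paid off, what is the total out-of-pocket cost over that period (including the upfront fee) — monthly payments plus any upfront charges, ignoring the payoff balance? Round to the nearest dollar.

$10,762

At 10.38% the monthly rate is 0.0086500, so the payment is 13,500 × 0.0086500 / (1 − 1.0086500^−36) = $438.02.
Total outlay = 24 × $438.02 + $250.00 = $10,762.48.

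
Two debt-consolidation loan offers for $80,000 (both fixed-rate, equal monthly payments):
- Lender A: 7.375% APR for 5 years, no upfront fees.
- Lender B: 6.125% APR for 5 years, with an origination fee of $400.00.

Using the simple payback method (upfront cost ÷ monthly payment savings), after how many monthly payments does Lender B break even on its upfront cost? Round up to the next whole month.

9 months

Lender A: monthly rate = 7.375%/12 = 0.0061458; payment = 80,000 × 0.0061458 / (1 − (1+0.0061458)^−60) = $1,598.29.
Lender B: at 6.125% the monthly rate is 0.0051042, so the payment is 80,000 × 0.0051042 / (1 − 1.0051042^−60) = $1,551.28.
Monthly savings = $1,598.29 − $1,551.28 = $47.01.
Break-even = $400.00 / $47.01 = 8.51 → 9 months.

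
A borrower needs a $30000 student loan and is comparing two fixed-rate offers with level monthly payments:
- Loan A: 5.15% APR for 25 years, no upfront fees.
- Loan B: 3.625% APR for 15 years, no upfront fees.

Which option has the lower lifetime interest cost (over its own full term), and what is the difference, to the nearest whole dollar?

Loan A: monthly rate = 5.15%/12 = 0.0042917; payment = 30,000 × 0.0042917 / (1 − (1+0.0042917)^−300) = $178.01.
Total interest on Loan A = 300 × $178.01 − $30,000 = $23,403.00.
Loan B: at 3.625% the monthly rate is 0.0030208, so the payment is 30,000 × 0.0030208 / (1 − 1.0030208^−180) = $216.31.
Total interest on Loan B = 180 × $216.31 − $30,000 = $8,935.80.
Loan B is lower by $14,467.20.

Loan B by $14,467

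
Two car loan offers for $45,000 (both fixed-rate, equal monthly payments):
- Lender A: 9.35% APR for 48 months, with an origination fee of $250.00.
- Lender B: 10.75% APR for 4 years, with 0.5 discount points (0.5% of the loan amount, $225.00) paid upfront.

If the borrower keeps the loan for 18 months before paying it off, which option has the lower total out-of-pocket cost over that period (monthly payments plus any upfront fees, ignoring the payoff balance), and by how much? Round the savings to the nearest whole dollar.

Lender A by $520

Lender A: at 9.35% the monthly rate is 0.0077917, so the payment is 45,000 × 0.0077917 / (1 − 1.0077917^−48) = $1,127.32.
Lender B: at 10.75% the monthly rate is 0.0089583, so the payment is 45,000 × 0.0089583 / (1 − 1.0089583^−48) = $1,157.59.
Over 18 months: Lender A costs 18 × $1,127.32 + $250.00 = $20,541.76; Lender B costs 18 × $1,157.59 + $225.00 = $21,061.62.
Lender A is cheaper by $21,061.62 − $20,541.76 = $519.86.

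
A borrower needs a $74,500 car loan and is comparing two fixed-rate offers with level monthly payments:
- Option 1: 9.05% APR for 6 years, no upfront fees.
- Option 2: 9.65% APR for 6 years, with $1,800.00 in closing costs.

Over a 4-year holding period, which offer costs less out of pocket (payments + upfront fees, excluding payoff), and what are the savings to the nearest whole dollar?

Option 1: monthly rate = 9.05%/12 = 0.0075417; payment = 74,500 × 0.0075417 / (1 − (1+0.0075417)^−72) = $1,344.75.
Option 2: at 9.65% the monthly rate is 0.0080417, so the payment is 74,500 × 0.0080417 / (1 − 1.0080417^−72) = $1,367.06.
Over 48 months: Option 1 costs 48 × $1,344.75 = $64,548.00; Option 2 costs 48 × $1,367.06 + $1,800.00 = $67,418.88.
Option 1 is cheaper by $67,418.88 − $64,548.00 = $2,870.88.

Option 1 by $2,871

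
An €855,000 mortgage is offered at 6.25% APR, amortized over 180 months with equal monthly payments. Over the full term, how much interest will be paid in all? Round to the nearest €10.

€464,570

At 6.25% the monthly rate is 0.0052083, so the payment is 855,000 × 0.0052083 / (1 − 1.0052083^−180) = €7,330.97.
Total paid = 180 × €7,330.97 = €1,319,574.60; interest = €1,319,574.60 − €855,000 = €464,574.60.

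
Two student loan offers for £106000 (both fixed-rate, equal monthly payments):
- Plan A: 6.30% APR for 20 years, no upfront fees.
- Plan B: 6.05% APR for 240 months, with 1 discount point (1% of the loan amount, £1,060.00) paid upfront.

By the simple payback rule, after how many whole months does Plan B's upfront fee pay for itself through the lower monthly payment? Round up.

Plan A: monthly rate = 6.3%/12 = 0.0052500; payment = 106,000 × 0.0052500 / (1 − (1+0.0052500)^−240) = £777.88.
Plan B: at 6.05% the monthly rate is 0.0050417, so the payment is 106,000 × 0.0050417 / (1 − 1.0050417^−240) = £762.48.
Monthly savings = £777.88 − £762.48 = £15.40.
Break-even = £1,060.00 / £15.40 = 68.83 → 69 months.

69 months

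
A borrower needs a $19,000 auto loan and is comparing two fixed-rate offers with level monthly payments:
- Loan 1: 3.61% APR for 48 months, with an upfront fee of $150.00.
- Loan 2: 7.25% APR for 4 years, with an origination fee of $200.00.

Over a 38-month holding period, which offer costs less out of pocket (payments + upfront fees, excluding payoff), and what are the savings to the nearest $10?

Loan 1: at 3.61% the monthly rate is 0.0030083, so the payment is 19,000 × 0.0030083 / (1 − 1.0030083^−48) = $425.69.
Loan 2: monthly rate = 7.25%/12 = 0.0060417; payment = 19,000 × 0.0060417 / (1 − (1+0.0060417)^−48) = $457.19.
Over 38 months: Loan 1 costs 38 × $425.69 + $150.00 = $16,326.22; Loan 2 costs 38 × $457.19 + $200.00 = $17,573.22.
Loan 1 is cheaper by $17,573.22 − $16,326.22 = $1,247.00.

Loan 1 by $1,250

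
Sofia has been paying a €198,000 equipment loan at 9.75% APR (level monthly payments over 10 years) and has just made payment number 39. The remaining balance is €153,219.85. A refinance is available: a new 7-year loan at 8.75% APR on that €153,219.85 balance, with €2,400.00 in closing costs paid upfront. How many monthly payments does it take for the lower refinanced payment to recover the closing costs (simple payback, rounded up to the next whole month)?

17 months

Current payment = 198,000 × 9.75%/12 / (1 − (1+0.0081250)^−120) = €2,589.25.
Refinanced payment = 153,219.85 × 0.0072917 / (1 − (1+0.0072917)^−84) = €2,445.77.
Monthly savings = €2,589.25 − €2,445.77 = €143.48.
Break-even = €2,400.00 / €143.48 = 16.73 → 17 months.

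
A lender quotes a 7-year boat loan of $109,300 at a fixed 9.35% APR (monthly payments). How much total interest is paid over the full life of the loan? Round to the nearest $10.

$40,050

At 9.35% the monthly rate is 0.0077917, so the payment is 109,300 × 0.0077917 / (1 − 1.0077917^−84) = $1,778.01.
Total paid = 84 × $1,778.01 = $149,352.84; interest = $149,352.84 − $109,300 = $40,052.84.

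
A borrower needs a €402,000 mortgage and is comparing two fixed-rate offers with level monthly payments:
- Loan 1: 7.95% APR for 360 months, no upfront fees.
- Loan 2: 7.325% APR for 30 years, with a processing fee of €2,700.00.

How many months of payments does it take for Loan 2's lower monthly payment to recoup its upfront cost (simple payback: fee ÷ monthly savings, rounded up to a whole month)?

Loan 1: monthly rate = 7.95%/12 = 0.0066250; payment = 402,000 × 0.0066250 / (1 − (1+0.0066250)^−360) = €2,935.73.
Loan 2: monthly rate = 7.325%/12 = 0.0061042; payment = 402,000 × 0.0061042 / (1 − (1+0.0061042)^−360) = €2,762.83.
Monthly savings = €2,935.73 − €2,762.83 = €172.90.
Break-even = €2,700.00 / €172.90 = 15.62 → 16 months.

16 months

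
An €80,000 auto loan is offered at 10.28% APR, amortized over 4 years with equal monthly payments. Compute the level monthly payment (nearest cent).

At 10.28% the monthly rate is 0.0085667, so the payment is 80,000 × 0.0085667 / (1 − 1.0085667^−48) = €2,039.78.

€2,039.78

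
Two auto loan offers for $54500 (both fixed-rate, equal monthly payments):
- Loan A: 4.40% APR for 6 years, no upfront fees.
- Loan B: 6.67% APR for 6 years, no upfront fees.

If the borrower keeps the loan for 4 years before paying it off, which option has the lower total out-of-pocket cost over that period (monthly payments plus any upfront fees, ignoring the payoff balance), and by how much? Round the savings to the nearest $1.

Loan A: monthly rate = 4.4%/12 = 0.0036667; payment = 54,500 × 0.0036667 / (1 − (1+0.0036667)^−72) = $862.63.
Loan B: monthly rate = 6.67%/12 = 0.0055583; payment = 54,500 × 0.0055583 / (1 − (1+0.0055583)^−72) = $920.56.
Over 48 months: Loan A costs 48 × $862.63 = $41,406.24; Loan B costs 48 × $920.56 = $44,186.88.
Loan A is cheaper by $44,186.88 − $41,406.24 = $2,780.64.

Loan A by $2,781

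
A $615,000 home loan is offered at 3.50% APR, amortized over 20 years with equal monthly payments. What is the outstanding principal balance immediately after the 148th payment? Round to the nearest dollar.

With monthly rate i = 3.5%/12 = 0.0029167, the balance after k of n payments is P · [(1+i)^n − (1+i)^k] / [(1+i)^n − 1].
(1+0.0029167)^240 = 2.01170203 and (1+0.0029167)^148 = 1.53885460, so the balance is 615,000 × (2.01170203 − 1.53885460) / (2.01170203 − 1) = $287,437.57.

$287,438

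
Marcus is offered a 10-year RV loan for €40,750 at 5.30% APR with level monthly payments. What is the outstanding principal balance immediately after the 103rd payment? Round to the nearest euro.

€7,162

With monthly rate i = 5.3%/12 = 0.0044167, the balance after k of n payments is P · [(1+i)^n − (1+i)^k] / [(1+i)^n − 1].
(1+0.0044167)^120 = 1.69695084 and (1+0.0044167)^103 = 1.57446417, so the balance is 40,750 × (1.69695084 − 1.57446417) / (1.69695084 − 1) = €7,161.67.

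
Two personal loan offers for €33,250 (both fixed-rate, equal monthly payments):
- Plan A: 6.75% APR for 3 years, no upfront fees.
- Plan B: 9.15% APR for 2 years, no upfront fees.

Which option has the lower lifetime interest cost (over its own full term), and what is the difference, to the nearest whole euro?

Plan B by €312

Plan A: at 6.75% the monthly rate is 0.0056250, so the payment is 33,250 × 0.0056250 / (1 − 1.0056250^−36) = €1,022.87.
Total interest on Plan A = 36 × €1,022.87 − €33,250 = €3,573.32.
Plan B: monthly rate = 9.15%/12 = 0.0076250; payment = 33,250 × 0.0076250 / (1 − (1+0.0076250)^−24) = €1,521.31.
Total interest on Plan B = 24 × €1,521.31 − €33,250 = €3,261.44.
Plan B is lower by €311.88.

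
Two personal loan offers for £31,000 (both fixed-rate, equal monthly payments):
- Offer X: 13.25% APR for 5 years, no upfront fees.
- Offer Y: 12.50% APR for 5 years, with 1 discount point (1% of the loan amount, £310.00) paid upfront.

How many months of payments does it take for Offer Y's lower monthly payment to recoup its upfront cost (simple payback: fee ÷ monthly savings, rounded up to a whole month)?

27 months

Offer X: monthly rate = 13.25%/12 = 0.0110417; payment = 31,000 × 0.0110417 / (1 − (1+0.0110417)^−60) = £709.32.
Offer Y: at 12.50% the monthly rate is 0.0104167, so the payment is 31,000 × 0.0104167 / (1 − 1.0104167^−60) = £697.44.
Monthly savings = £709.32 − £697.44 = £11.88.
Break-even = £310.00 / £11.88 = 26.09 → 27 months.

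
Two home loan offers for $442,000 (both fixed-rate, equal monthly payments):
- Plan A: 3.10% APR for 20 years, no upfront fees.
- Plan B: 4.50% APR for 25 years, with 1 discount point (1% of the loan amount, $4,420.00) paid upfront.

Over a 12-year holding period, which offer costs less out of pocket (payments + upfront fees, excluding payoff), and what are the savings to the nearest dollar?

Plan A: at 3.10% the monthly rate is 0.0025833, so the payment is 442,000 × 0.0025833 / (1 − 1.0025833^−240) = $2,473.51.
Plan B: at 4.50% the monthly rate is 0.0037500, so the payment is 442,000 × 0.0037500 / (1 − 1.0037500^−300) = $2,456.78.
Over 144 months: Plan A costs 144 × $2,473.51 = $356,185.44; Plan B costs 144 × $2,456.78 + $4,420.00 = $358,196.32.
Plan A is cheaper by $358,196.32 − $356,185.44 = $2,010.88.

Plan A by $2,011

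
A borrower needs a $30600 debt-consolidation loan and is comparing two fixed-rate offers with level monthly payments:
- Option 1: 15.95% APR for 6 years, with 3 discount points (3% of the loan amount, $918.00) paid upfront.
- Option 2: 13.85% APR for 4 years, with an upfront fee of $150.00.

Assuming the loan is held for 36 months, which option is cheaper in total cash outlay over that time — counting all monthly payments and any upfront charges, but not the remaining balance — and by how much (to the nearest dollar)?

Option 1 by $5,387

Option 1: monthly rate = 15.95%/12 = 0.0132917; payment = 30,600 × 0.0132917 / (1 − (1+0.0132917)^−72) = $662.93.
Option 2: at 13.85% the monthly rate is 0.0115417, so the payment is 30,600 × 0.0115417 / (1 − 1.0115417^−48) = $833.89.
Over 36 months: Option 1 costs 36 × $662.93 + $918.00 = $24,783.48; Option 2 costs 36 × $833.89 + $150.00 = $30,170.04.
Option 1 is cheaper by $30,170.04 − $24,783.48 = $5,386.56.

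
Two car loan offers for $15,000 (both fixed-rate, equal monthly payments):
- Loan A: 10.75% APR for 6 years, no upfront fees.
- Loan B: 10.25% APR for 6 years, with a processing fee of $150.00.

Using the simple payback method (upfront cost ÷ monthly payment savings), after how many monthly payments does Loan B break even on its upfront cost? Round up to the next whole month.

40 months

Loan A: at 10.75% the monthly rate is 0.0089583, so the payment is 15,000 × 0.0089583 / (1 − 1.0089583^−72) = $283.59.
Loan B: at 10.25% the monthly rate is 0.0085417, so the payment is 15,000 × 0.0085417 / (1 − 1.0085417^−72) = $279.78.
Monthly savings = $283.59 − $279.78 = $3.81.
Break-even = $150.00 / $3.81 = 39.37 → 40 months.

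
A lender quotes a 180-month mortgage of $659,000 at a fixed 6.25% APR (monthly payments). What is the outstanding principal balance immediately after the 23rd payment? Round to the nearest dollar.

$604,951

With monthly rate i = 6.25%/12 = 0.0052083, the balance after k of n payments is P · [(1+i)^n − (1+i)^k] / [(1+i)^n − 1].
(1+0.0052083)^180 = 2.54738422 and (1+0.0052083)^23 = 1.12691159, so the balance is 659,000 × (2.54738422 − 1.12691159) / (2.54738422 − 1) = $604,950.89.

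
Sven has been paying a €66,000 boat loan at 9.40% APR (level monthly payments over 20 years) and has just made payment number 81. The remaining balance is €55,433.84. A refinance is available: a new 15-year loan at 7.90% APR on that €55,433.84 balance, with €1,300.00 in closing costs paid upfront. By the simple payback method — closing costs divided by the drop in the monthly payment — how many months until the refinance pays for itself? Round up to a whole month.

Current payment = 66,000 × 9.4%/12 / (1 − (1+0.0078333)^−240) = €610.90.
Refinanced payment = 55,433.84 × 0.0065833 / (1 − (1+0.0065833)^−180) = €526.56.
Monthly savings = €610.90 − €526.56 = €84.34.
Break-even = €1,300.00 / €84.34 = 15.41 → 16 months.

16 months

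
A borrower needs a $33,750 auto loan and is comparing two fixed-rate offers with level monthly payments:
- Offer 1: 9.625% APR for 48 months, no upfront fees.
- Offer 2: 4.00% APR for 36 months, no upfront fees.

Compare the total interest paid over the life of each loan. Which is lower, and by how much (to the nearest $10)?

Offer 2 by $4,920

Offer 1: at 9.625% the monthly rate is 0.0080208, so the payment is 33,750 × 0.0080208 / (1 − 1.0080208^−48) = $849.92.
Total interest on Offer 1 = 48 × $849.92 − $33,750 = $7,046.16.
Offer 2: at 4.00% the monthly rate is 0.0033333, so the payment is 33,750 × 0.0033333 / (1 − 1.0033333^−36) = $996.43.
Total interest on Offer 2 = 36 × $996.43 − $33,750 = $2,121.48.
Offer 2 is lower by $4,924.68.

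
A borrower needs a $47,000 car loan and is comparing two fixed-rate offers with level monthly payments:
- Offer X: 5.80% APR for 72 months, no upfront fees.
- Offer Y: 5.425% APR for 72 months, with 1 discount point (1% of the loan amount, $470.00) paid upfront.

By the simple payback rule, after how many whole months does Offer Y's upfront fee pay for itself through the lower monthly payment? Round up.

Offer X: monthly rate = 5.8%/12 = 0.0048333; payment = 47,000 × 0.0048333 / (1 − (1+0.0048333)^−72) = $774.50.
Offer Y: monthly rate = 5.425%/12 = 0.0045208; payment = 47,000 × 0.0045208 / (1 − (1+0.0045208)^−72) = $766.23.
Monthly savings = $774.50 − $766.23 = $8.27.
Break-even = $470.00 / $8.27 = 56.83 → 57 months.

57 months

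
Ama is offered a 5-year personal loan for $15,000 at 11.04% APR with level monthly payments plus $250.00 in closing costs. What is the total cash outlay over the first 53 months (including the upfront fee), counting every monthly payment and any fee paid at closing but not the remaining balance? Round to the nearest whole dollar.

At 11.04% the monthly rate is 0.0092000, so the payment is 15,000 × 0.0092000 / (1 − 1.0092000^−60) = $326.44.
Total outlay = 53 × $326.44 + $250.00 = $17,551.32.

$17,551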